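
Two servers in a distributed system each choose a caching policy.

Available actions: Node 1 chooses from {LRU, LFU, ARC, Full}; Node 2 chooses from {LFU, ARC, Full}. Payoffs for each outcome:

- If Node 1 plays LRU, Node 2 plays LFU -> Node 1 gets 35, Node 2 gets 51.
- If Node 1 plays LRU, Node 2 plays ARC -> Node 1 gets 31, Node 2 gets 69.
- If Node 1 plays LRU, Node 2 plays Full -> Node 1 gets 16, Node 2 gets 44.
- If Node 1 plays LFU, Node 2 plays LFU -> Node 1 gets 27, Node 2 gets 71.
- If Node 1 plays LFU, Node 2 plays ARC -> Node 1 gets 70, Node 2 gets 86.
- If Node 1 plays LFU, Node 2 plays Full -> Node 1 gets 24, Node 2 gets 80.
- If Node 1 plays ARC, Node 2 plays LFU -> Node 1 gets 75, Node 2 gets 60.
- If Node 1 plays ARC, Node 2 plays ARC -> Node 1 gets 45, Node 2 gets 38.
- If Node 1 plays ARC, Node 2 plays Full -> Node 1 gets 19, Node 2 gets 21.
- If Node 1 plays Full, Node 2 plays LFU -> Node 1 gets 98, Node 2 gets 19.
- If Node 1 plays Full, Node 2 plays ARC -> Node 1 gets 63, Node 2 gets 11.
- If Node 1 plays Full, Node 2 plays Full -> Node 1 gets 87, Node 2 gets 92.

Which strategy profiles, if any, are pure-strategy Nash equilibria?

(LRU, LFU): Node 1 can switch to ARC (35 → 75). Not NE.
(LRU, ARC): Node 1 can switch to LFU (31 → 70). Not NE.
(LRU, Full): Node 1 can switch to LFU (16 → 24). Not NE.
(LFU, LFU): Node 1 can switch to LRU (27 → 35). Not NE.
(LFU, ARC): Node 1 gets 70, best alternative 63; Node 2 gets 86, best alternative 80. No profitable deviation — NE.
(LFU, Full): Node 1 can switch to Full (24 → 87). Not NE.
(ARC, LFU): Node 1 can switch to Full (75 → 98). Not NE.
(Full, Full): Node 1 gets 87, best alternative 24; Node 2 gets 92, best alternative 19. No profitable deviation — NE.
(The remaining 4 profiles each have a profitable deviation by the same check.)

The pure Nash equilibria are (LFU, ARC); (Full, Full).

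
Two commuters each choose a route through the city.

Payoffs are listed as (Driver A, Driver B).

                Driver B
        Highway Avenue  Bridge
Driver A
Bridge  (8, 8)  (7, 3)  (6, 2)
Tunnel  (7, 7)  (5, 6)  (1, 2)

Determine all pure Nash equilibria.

Driver A against Highway: payoffs 8, 7 → best response Bridge.
Driver A against Avenue: payoffs 7, 5 → best response Bridge.
Driver A against Bridge: payoffs 6, 1 → best response Bridge.
Driver B against Bridge: payoffs 8, 3, 2 → best response Highway.
Driver B against Tunnel: payoffs 7, 6, 2 → best response Highway.
Mutual best responses: (Bridge, Highway).

Pure NE: (Bridge, Highway)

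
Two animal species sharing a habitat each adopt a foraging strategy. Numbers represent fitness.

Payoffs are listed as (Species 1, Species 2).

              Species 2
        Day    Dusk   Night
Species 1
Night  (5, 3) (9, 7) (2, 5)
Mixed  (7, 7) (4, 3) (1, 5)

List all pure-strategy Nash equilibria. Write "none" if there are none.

Species 1 against Day: payoffs 5, 7 → best response Mixed.
Species 1 against Dusk: payoffs 9, 4 → best response Night.
Species 1 against Night: payoffs 2, 1 → best response Night.
Species 2 against Night: payoffs 3, 7, 5 → best response Dusk.
Species 2 against Mixed: payoffs 7, 3, 5 → best response Day.
Mutual best responses: (Night, Dusk); (Mixed, Day).

(Night, Dusk); (Mixed, Day)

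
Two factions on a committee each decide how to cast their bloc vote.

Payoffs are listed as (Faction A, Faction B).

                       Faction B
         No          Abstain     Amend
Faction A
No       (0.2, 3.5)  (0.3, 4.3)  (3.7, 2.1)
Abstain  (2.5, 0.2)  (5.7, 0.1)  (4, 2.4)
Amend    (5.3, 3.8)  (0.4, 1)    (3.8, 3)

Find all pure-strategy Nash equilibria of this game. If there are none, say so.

(Abstain, Amend), (Amend, No)

(No, No): Faction A can switch to Abstain (0.2 → 2.5). Not NE.
(No, Abstain): Faction A can switch to Abstain (0.3 → 5.7). Not NE.
(No, Amend): Faction A can switch to Abstain (3.7 → 4). Not NE.
(Abstain, No): Faction A can switch to Amend (2.5 → 5.3). Not NE.
(Abstain, Abstain): Faction B can switch to No (0.1 → 0.2). Not NE.
(Abstain, Amend): Faction A gets 4, best alternative 3.8; Faction B gets 2.4, best alternative 0.2. No profitable deviation — NE.
(Amend, No): Faction A gets 5.3, best alternative 2.5; Faction B gets 3.8, best alternative 3. No profitable deviation — NE.
(Amend, Abstain): Faction A can switch to Abstain (0.4 → 5.7). Not NE.
(Amend, Amend): Faction A can switch to Abstain (3.8 → 4). Not NE.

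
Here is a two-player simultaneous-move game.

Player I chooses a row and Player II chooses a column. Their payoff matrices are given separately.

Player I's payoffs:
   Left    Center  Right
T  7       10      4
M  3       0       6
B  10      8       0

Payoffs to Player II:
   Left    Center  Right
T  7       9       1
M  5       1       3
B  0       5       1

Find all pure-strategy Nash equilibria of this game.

Pure NE: (T, Center)

Player I against Left: payoffs 7, 3, 10 → best response B.
Player I against Center: payoffs 10, 0, 8 → best response T.
Player I against Right: payoffs 4, 6, 0 → best response M.
Player II against T: payoffs 7, 9, 1 → best response Center.
Player II against M: payoffs 5, 1, 3 → best response Left.
Player II against B: payoffs 0, 5, 1 → best response Center.
Mutual best responses: (T, Center).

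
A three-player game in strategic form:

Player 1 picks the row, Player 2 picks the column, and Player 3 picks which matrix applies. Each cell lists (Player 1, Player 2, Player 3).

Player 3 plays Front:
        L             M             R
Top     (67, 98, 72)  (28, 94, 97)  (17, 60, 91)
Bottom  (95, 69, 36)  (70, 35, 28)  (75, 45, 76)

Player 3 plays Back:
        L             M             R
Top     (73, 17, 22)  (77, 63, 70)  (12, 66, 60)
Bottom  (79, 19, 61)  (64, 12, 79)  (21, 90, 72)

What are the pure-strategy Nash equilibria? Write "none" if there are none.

No pure-strategy Nash equilibrium.

Mark each player's best response to every combination of opponents' strategies; a profile where every player is best-responding is a pure Nash equilibrium.
Player 1 against (L, Front): payoffs 67, 95 → best response Bottom.
Player 1 against (L, Back): payoffs 73, 79 → best response Bottom.
Player 1 against (M, Front): payoffs 28, 70 → best response Bottom.
Player 1 against (M, Back): payoffs 77, 64 → best response Top.
Player 1 against (R, Front): payoffs 17, 75 → best response Bottom.
Player 1 against (R, Back): payoffs 12, 21 → best response Bottom.
Player 2 against (Top, Front): payoffs 98, 94, 60 → best response L.
Player 2 against (Top, Back): payoffs 17, 63, 66 → best response R.
Player 2 against (Bottom, Front): payoffs 69, 35, 45 → best response L.
Player 2 against (Bottom, Back): payoffs 19, 12, 90 → best response R.
Player 3 against (Top, L): payoffs 72, 22 → best response Front.
Player 3 against (Top, M): payoffs 97, 70 → best response Front.
Player 3 against (Top, R): payoffs 91, 60 → best response Front.
Player 3 against (Bottom, L): payoffs 36, 61 → best response Back.
Player 3 against (Bottom, M): payoffs 28, 79 → best response Back.
Player 3 against (Bottom, R): payoffs 76, 72 → best response Front.
No profile is a mutual best response for all players.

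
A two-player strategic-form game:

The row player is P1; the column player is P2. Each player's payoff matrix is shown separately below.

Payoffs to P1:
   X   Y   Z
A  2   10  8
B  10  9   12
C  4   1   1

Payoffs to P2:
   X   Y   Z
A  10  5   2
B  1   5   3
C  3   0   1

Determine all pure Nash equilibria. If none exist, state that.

No pure-strategy Nash equilibrium.

(A, X): P1 can switch to B (2 → 10). Not NE.
(A, Y): P2 can switch to X (5 → 10). Not NE.
(A, Z): P1 can switch to B (8 → 12). Not NE.
(B, X): P2 can switch to Y (1 → 5). Not NE.
(B, Y): P1 can switch to A (9 → 10). Not NE.
(B, Z): P2 can switch to Y (3 → 5). Not NE.
(C, X): P1 can switch to B (4 → 10). Not NE.
(C, Y): P1 can switch to A (1 → 10). Not NE.
(The remaining 1 profile has a profitable deviation by the same check.)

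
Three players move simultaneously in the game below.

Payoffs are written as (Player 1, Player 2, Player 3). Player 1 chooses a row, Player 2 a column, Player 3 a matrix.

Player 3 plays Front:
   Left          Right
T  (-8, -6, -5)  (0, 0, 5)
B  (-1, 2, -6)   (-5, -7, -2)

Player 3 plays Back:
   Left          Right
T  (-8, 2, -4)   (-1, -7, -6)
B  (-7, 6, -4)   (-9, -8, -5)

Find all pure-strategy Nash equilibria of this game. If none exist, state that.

For each strategy profile, look for a profitable unilateral deviation.
(T, Left, Front): Player 1 can switch to B (-8 → -1). Not NE.
(T, Left, Back): Player 1 can switch to B (-8 → -7). Not NE.
(T, Right, Front): Player 1 gets 0, best alternative -5; Player 2 gets 0, best alternative -6; Player 3 gets 5, best alternative -6. No profitable deviation — NE.
(T, Right, Back): Player 2 can switch to Left (-7 → 2). Not NE.
(B, Left, Front): Player 3 can switch to Back (-6 → -4). Not NE.
(B, Left, Back): Player 1 gets -7, best alternative -8; Player 2 gets 6, best alternative -8; Player 3 gets -4, best alternative -6. No profitable deviation — NE.
(B, Right, Front): Player 1 can switch to T (-5 → 0). Not NE.
(B, Right, Back): Player 1 can switch to T (-9 → -1). Not NE.

(T, Right, Front) and (B, Left, Back)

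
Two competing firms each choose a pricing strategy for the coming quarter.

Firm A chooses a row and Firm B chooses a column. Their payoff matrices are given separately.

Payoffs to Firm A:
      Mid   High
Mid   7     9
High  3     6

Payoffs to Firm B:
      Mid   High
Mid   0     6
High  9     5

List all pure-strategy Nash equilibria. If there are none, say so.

(Mid, High)

Mark each player's best response to every combination of opponents' strategies; a profile where every player is best-responding is a pure Nash equilibrium.
Firm A against Mid: payoffs 7, 3 → best response Mid.
Firm A against High: payoffs 9, 6 → best response Mid.
Firm B against Mid: payoffs 0, 6 → best response High.
Firm B against High: payoffs 9, 5 → best response Mid.
Mutual best responses: (Mid, High).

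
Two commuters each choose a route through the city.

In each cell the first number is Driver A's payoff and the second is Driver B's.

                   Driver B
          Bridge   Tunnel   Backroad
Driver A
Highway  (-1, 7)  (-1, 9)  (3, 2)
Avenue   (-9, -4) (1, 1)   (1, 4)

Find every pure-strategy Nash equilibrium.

(Highway, Bridge): Driver B can switch to Tunnel (7 → 9). Not NE.
(Highway, Tunnel): Driver A can switch to Avenue (-1 → 1). Not NE.
(Highway, Backroad): Driver B can switch to Bridge (2 → 7). Not NE.
(Avenue, Bridge): Driver A can switch to Highway (-9 → -1). Not NE.
(Avenue, Tunnel): Driver B can switch to Backroad (1 → 4). Not NE.
(Avenue, Backroad): Driver A can switch to Highway (1 → 3). Not NE.

There is no pure-strategy Nash equilibrium.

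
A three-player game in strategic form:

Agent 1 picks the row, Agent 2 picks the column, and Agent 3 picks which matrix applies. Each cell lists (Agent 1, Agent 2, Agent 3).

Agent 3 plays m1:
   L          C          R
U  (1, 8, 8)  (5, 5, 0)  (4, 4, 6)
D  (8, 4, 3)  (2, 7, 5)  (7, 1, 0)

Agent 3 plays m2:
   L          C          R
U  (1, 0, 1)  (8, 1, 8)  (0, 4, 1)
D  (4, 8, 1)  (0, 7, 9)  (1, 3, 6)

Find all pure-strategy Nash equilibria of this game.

There is no pure-strategy Nash equilibrium.

Agent 1 against (L, m1): payoffs 1, 8 → best response D.
Agent 1 against (L, m2): payoffs 1, 4 → best response D.
Agent 1 against (C, m1): payoffs 5, 2 → best response U.
Agent 1 against (C, m2): payoffs 8, 0 → best response U.
Agent 1 against (R, m1): payoffs 4, 7 → best response D.
Agent 1 against (R, m2): payoffs 0, 1 → best response D.
Agent 2 against (U, m1): payoffs 8, 5, 4 → best response L.
Agent 2 against (U, m2): payoffs 0, 1, 4 → best response R.
Agent 2 against (D, m1): payoffs 4, 7, 1 → best response C.
Agent 2 against (D, m2): payoffs 8, 7, 3 → best response L.
Agent 3 against (U, L): payoffs 8, 1 → best response m1.
Agent 3 against (U, C): payoffs 0, 8 → best response m2.
Agent 3 against (U, R): payoffs 6, 1 → best response m1.
Agent 3 against (D, L): payoffs 3, 1 → best response m1.
Agent 3 against (D, C): payoffs 5, 9 → best response m2.
Agent 3 against (D, R): payoffs 0, 6 → best response m2.
No profile is a mutual best response for all players.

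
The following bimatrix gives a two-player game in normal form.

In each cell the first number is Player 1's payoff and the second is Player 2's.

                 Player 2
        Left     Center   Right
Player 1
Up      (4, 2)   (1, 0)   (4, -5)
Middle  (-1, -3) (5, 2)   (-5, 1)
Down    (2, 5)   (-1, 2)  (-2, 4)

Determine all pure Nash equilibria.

(Up, Left): Player 1 gets 4, best alternative 2; Player 2 gets 2, best alternative 0. No profitable deviation — NE.
(Up, Center): Player 1 can switch to Middle (1 → 5). Not NE.
(Up, Right): Player 2 can switch to Left (-5 → 2). Not NE.
(Middle, Left): Player 1 can switch to Up (-1 → 4). Not NE.
(Middle, Center): Player 1 gets 5, best alternative 1; Player 2 gets 2, best alternative 1. No profitable deviation — NE.
(Middle, Right): Player 1 can switch to Up (-5 → 4). Not NE.
(Down, Left): Player 1 can switch to Up (2 → 4). Not NE.
(Down, Center): Player 1 can switch to Up (-1 → 1). Not NE.
(The remaining 1 profile has a profitable deviation by the same check.)

(Up, Left), (Middle, Center)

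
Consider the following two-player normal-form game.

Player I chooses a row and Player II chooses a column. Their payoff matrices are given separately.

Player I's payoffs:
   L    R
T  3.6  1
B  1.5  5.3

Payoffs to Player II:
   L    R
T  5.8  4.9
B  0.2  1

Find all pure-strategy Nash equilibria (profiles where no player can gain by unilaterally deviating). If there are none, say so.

Pure-strategy Nash equilibria: (T, L) and (B, R)

(T, L): Player I gets 3.6, best alternative 1.5; Player II gets 5.8, best alternative 4.9. No profitable deviation — NE.
(T, R): Player I can switch to B (1 → 5.3). Not NE.
(B, L): Player I can switch to T (1.5 → 3.6). Not NE.
(B, R): Player I gets 5.3, best alternative 1; Player II gets 1, best alternative 0.2. No profitable deviation — NE.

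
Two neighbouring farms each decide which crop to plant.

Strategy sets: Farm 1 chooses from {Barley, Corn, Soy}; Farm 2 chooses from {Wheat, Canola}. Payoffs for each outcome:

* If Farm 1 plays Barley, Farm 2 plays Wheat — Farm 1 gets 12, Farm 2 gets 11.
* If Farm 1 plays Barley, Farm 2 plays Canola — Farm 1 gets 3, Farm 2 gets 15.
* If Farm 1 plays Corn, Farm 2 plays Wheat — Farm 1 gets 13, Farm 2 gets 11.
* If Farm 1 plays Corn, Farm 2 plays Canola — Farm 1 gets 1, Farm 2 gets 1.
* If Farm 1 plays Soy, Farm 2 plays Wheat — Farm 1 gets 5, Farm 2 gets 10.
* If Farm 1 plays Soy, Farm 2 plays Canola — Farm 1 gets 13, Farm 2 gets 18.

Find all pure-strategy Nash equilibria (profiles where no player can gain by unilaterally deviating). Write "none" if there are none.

Farm 1 against Wheat: payoffs 12, 13, 5 → best response Corn.
Farm 1 against Canola: payoffs 3, 1, 13 → best response Soy.
Farm 2 against Barley: payoffs 11, 15 → best response Canola.
Farm 2 against Corn: payoffs 11, 1 → best response Wheat.
Farm 2 against Soy: payoffs 10, 18 → best response Canola.
Mutual best responses: (Corn, Wheat); (Soy, Canola).

Pure-strategy Nash equilibria: (Corn, Wheat), (Soy, Canola)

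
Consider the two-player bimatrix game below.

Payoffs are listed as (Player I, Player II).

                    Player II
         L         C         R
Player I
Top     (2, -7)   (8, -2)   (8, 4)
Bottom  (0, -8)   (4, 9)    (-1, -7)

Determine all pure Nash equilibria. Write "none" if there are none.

(Top, L): Player II can switch to C (-7 → -2). Not NE.
(Top, C): Player II can switch to R (-2 → 4). Not NE.
(Top, R): Player I gets 8, best alternative -1; Player II gets 4, best alternative -2. No profitable deviation — NE.
(Bottom, L): Player I can switch to Top (0 → 2). Not NE.
(Bottom, C): Player I can switch to Top (4 → 8). Not NE.
(Bottom, R): Player I can switch to Top (-1 → 8). Not NE.

The unique pure-strategy Nash equilibrium is (Top, R).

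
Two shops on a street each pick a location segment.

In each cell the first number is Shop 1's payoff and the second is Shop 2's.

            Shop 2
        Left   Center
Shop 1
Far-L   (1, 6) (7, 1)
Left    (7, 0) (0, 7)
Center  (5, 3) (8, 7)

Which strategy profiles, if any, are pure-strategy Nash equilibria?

Shop 1 against Left: payoffs 1, 7, 5 → best response Left.
Shop 1 against Center: payoffs 7, 0, 8 → best response Center.
Shop 2 against Far-L: payoffs 6, 1 → best response Left.
Shop 2 against Left: payoffs 0, 7 → best response Center.
Shop 2 against Center: payoffs 3, 7 → best response Center.
Mutual best responses: (Center, Center).

The unique pure-strategy Nash equilibrium is (Center, Center).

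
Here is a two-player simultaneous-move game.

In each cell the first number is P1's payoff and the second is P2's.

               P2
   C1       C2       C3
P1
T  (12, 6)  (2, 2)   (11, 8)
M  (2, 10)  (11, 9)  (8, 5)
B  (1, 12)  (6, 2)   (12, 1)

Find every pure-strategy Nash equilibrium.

none

P1 against C1: payoffs 12, 2, 1 → best response T.
P1 against C2: payoffs 2, 11, 6 → best response M.
P1 against C3: payoffs 11, 8, 12 → best response B.
P2 against T: payoffs 6, 2, 8 → best response C3.
P2 against M: payoffs 10, 9, 5 → best response C1.
P2 against B: payoffs 12, 2, 1 → best response C1.
No profile is a mutual best response for all players.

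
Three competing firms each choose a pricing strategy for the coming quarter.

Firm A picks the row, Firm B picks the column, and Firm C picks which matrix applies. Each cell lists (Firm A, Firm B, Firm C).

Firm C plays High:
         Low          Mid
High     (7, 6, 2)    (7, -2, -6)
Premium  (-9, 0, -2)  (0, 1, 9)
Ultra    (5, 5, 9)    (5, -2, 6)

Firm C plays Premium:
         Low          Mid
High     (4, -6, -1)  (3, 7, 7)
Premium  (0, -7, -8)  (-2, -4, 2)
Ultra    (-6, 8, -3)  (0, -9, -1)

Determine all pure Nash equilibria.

Firm A against (Low, High): payoffs 7, -9, 5 → best response High.
Firm A against (Low, Premium): payoffs 4, 0, -6 → best response High.
Firm A against (Mid, High): payoffs 7, 0, 5 → best response High.
Firm A against (Mid, Premium): payoffs 3, -2, 0 → best response High.
Firm B against (High, High): payoffs 6, -2 → best response Low.
Firm B against (High, Premium): payoffs -6, 7 → best response Mid.
Firm B against (Premium, High): payoffs 0, 1 → best response Mid.
Firm B against (Premium, Premium): payoffs -7, -4 → best response Mid.
Firm B against (Ultra, High): payoffs 5, -2 → best response Low.
Firm B against (Ultra, Premium): payoffs 8, -9 → best response Low.
Firm C against (High, Low): payoffs 2, -1 → best response High.
Firm C against (High, Mid): payoffs -6, 7 → best response Premium.
Firm C against (Premium, Low): payoffs -2, -8 → best response High.
Firm C against (Premium, Mid): payoffs 9, 2 → best response High.
Firm C against (Ultra, Low): payoffs 9, -3 → best response High.
Firm C against (Ultra, Mid): payoffs 6, -1 → best response High.
Mutual best responses: (High, Low, High); (High, Mid, Premium).

The pure Nash equilibria are (High, Low, High), (High, Mid, Premium).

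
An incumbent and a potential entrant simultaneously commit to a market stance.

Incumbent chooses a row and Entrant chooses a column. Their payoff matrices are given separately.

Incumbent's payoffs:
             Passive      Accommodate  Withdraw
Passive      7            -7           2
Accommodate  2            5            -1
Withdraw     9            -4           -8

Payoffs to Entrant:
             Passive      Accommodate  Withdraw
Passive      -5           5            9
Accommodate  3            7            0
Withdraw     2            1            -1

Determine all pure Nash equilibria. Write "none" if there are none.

The pure Nash equilibria are (Passive, Withdraw) and (Accommodate, Accommodate) and (Withdraw, Passive).

Incumbent against Passive: payoffs 7, 2, 9 → best response Withdraw.
Incumbent against Accommodate: payoffs -7, 5, -4 → best response Accommodate.
Incumbent against Withdraw: payoffs 2, -1, -8 → best response Passive.
Entrant against Passive: payoffs -5, 5, 9 → best response Withdraw.
Entrant against Accommodate: payoffs 3, 7, 0 → best response Accommodate.
Entrant against Withdraw: payoffs 2, 1, -1 → best response Passive.
Mutual best responses: (Passive, Withdraw); (Accommodate, Accommodate); (Withdraw, Passive).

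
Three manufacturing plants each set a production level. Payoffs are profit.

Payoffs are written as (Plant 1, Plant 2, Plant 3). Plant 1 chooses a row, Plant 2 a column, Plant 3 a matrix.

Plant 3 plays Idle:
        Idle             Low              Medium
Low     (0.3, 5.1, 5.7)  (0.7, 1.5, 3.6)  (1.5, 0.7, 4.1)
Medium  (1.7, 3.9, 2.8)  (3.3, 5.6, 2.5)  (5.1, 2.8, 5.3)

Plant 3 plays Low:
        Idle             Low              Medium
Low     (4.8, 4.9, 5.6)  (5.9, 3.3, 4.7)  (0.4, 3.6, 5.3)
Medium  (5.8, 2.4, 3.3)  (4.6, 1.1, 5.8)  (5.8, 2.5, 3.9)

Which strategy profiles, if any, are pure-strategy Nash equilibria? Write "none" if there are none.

(Low, Idle, Idle): Plant 1 can switch to Medium (0.3 → 1.7). Not NE.
(Low, Idle, Low): Plant 1 can switch to Medium (4.8 → 5.8). Not NE.
(Low, Low, Idle): Plant 1 can switch to Medium (0.7 → 3.3). Not NE.
(Low, Low, Low): Plant 2 can switch to Idle (3.3 → 4.9). Not NE.
(Low, Medium, Idle): Plant 1 can switch to Medium (1.5 → 5.1). Not NE.
(Low, Medium, Low): Plant 1 can switch to Medium (0.4 → 5.8). Not NE.
(Medium, Idle, Idle): Plant 2 can switch to Low (3.9 → 5.6). Not NE.
(Medium, Idle, Low): Plant 2 can switch to Medium (2.4 → 2.5). Not NE.
(The remaining 4 profiles each have a profitable deviation by the same check.)

No pure-strategy Nash equilibrium.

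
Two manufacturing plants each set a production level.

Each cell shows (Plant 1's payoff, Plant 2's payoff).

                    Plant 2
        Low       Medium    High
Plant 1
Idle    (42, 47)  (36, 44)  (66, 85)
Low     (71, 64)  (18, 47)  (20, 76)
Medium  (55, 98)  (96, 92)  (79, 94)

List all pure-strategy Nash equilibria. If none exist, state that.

This game has no pure Nash equilibrium.

(Idle, Low): Plant 1 can switch to Low (42 → 71). Not NE.
(Idle, Medium): Plant 1 can switch to Medium (36 → 96). Not NE.
(Idle, High): Plant 1 can switch to Medium (66 → 79). Not NE.
(Low, Low): Plant 2 can switch to High (64 → 76). Not NE.
(Low, Medium): Plant 1 can switch to Idle (18 → 36). Not NE.
(Low, High): Plant 1 can switch to Idle (20 → 66). Not NE.
(Medium, Low): Plant 1 can switch to Low (55 → 71). Not NE.
(Medium, Medium): Plant 2 can switch to Low (92 → 98). Not NE.
(Medium, High): Plant 2 can switch to Low (94 → 98). Not NE.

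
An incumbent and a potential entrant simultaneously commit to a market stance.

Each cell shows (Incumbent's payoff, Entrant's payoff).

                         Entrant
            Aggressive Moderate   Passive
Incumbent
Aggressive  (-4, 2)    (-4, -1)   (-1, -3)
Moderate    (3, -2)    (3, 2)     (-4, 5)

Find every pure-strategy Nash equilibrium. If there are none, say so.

none

(Aggressive, Aggressive): Incumbent can switch to Moderate (-4 → 3). Not NE.
(Aggressive, Moderate): Incumbent can switch to Moderate (-4 → 3). Not NE.
(Aggressive, Passive): Entrant can switch to Aggressive (-3 → 2). Not NE.
(Moderate, Aggressive): Entrant can switch to Moderate (-2 → 2). Not NE.
(Moderate, Moderate): Entrant can switch to Passive (2 → 5). Not NE.
(Moderate, Passive): Incumbent can switch to Aggressive (-4 → -1). Not NE.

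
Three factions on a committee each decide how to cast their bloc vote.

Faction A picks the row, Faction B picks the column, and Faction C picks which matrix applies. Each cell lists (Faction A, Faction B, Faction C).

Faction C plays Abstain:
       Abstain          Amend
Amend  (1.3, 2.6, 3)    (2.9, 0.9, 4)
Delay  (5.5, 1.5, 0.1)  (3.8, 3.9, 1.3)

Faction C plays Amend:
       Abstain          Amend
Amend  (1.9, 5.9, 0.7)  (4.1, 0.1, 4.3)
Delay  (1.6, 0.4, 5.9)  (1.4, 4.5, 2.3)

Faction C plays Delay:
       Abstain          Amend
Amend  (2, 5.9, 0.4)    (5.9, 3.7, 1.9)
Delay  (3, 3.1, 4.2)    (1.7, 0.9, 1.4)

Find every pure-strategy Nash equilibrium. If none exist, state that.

For each player, find the best response to each opponent profile; mutual best responses are the pure NE.
Faction A against (Abstain, Abstain): payoffs 1.3, 5.5 → best response Delay.
Faction A against (Abstain, Amend): payoffs 1.9, 1.6 → best response Amend.
Faction A against (Abstain, Delay): payoffs 2, 3 → best response Delay.
Faction A against (Amend, Abstain): payoffs 2.9, 3.8 → best response Delay.
Faction A against (Amend, Amend): payoffs 4.1, 1.4 → best response Amend.
Faction A against (Amend, Delay): payoffs 5.9, 1.7 → best response Amend.
Faction B against (Amend, Abstain): payoffs 2.6, 0.9 → best response Abstain.
Faction B against (Amend, Amend): payoffs 5.9, 0.1 → best response Abstain.
Faction B against (Amend, Delay): payoffs 5.9, 3.7 → best response Abstain.
Faction B against (Delay, Abstain): payoffs 1.5, 3.9 → best response Amend.
Faction B against (Delay, Amend): payoffs 0.4, 4.5 → best response Amend.
Faction B against (Delay, Delay): payoffs 3.1, 0.9 → best response Abstain.
Faction C against (Amend, Abstain): payoffs 3, 0.7, 0.4 → best response Abstain.
Faction C against (Amend, Amend): payoffs 4, 4.3, 1.9 → best response Amend.
Faction C against (Delay, Abstain): payoffs 0.1, 5.9, 4.2 → best response Amend.
Faction C against (Delay, Amend): payoffs 1.3, 2.3, 1.4 → best response Amend.
No profile is a mutual best response for all players.

This game has no pure Nash equilibrium.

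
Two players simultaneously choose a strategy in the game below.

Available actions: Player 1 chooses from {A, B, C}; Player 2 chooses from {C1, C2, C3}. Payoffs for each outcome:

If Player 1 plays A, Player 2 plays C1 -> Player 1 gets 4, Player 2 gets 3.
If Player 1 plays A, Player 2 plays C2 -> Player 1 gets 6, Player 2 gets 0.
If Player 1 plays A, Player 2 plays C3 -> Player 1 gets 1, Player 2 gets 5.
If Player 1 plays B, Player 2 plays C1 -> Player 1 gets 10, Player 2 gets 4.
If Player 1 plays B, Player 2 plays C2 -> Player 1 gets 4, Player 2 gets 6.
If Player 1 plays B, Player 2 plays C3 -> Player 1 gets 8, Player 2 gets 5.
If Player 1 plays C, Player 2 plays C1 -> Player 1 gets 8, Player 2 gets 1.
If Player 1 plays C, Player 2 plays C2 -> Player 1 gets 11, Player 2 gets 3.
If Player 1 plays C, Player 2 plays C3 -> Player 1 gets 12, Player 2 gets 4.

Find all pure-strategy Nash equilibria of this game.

(C, C3)

Player 1 against C1: payoffs 4, 10, 8 → best response B.
Player 1 against C2: payoffs 6, 4, 11 → best response C.
Player 1 against C3: payoffs 1, 8, 12 → best response C.
Player 2 against A: payoffs 3, 0, 5 → best response C3.
Player 2 against B: payoffs 4, 6, 5 → best response C2.
Player 2 against C: payoffs 1, 3, 4 → best response C3.
Mutual best responses: (C, C3).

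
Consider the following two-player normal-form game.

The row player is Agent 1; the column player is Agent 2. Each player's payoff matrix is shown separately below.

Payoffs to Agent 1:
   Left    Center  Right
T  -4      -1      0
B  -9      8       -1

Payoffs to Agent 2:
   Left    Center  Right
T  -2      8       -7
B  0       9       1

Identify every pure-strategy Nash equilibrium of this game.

Check each profile: it is a Nash equilibrium iff no player can strictly gain by switching unilaterally.
(T, Left): Agent 2 can switch to Center (-2 → 8). Not NE.
(T, Center): Agent 1 can switch to B (-1 → 8). Not NE.
(T, Right): Agent 2 can switch to Left (-7 → -2). Not NE.
(B, Left): Agent 1 can switch to T (-9 → -4). Not NE.
(B, Center): Agent 1 gets 8, best alternative -1; Agent 2 gets 9, best alternative 1. No profitable deviation — NE.
(B, Right): Agent 1 can switch to T (-1 → 0). Not NE.

(B, Center)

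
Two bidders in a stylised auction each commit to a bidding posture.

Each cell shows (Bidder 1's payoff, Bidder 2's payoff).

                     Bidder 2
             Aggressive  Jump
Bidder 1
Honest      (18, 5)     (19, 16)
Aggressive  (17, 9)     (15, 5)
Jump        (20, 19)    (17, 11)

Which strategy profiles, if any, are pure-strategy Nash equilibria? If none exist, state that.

Pure-strategy Nash equilibria: (Honest, Jump); (Jump, Aggressive)

Bidder 1 against Aggressive: payoffs 18, 17, 20 → best response Jump.
Bidder 1 against Jump: payoffs 19, 15, 17 → best response Honest.
Bidder 2 against Honest: payoffs 5, 16 → best response Jump.
Bidder 2 against Aggressive: payoffs 9, 5 → best response Aggressive.
Bidder 2 against Jump: payoffs 19, 11 → best response Aggressive.
Mutual best responses: (Honest, Jump); (Jump, Aggressive).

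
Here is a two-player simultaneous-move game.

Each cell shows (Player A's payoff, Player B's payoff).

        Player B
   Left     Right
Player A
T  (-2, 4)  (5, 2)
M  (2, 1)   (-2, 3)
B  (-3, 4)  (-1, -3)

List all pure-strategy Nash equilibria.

(T, Left): Player A can switch to M (-2 → 2). Not NE.
(T, Right): Player B can switch to Left (2 → 4). Not NE.
(M, Left): Player B can switch to Right (1 → 3). Not NE.
(M, Right): Player A can switch to T (-2 → 5). Not NE.
(B, Left): Player A can switch to T (-3 → -2). Not NE.
(B, Right): Player A can switch to T (-1 → 5). Not NE.

There is no pure-strategy Nash equilibrium.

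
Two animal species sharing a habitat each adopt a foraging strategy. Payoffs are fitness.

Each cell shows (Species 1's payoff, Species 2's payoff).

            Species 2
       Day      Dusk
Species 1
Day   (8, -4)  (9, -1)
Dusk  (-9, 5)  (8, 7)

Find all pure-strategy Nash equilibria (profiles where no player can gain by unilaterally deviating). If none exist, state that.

Pure NE: (Day, Dusk)

Check each profile: it is a Nash equilibrium iff no player can strictly gain by switching unilaterally.
(Day, Day): Species 2 can switch to Dusk (-4 → -1). Not NE.
(Day, Dusk): Species 1 gets 9, best alternative 8; Species 2 gets -1, best alternative -4. No profitable deviation — NE.
(Dusk, Day): Species 1 can switch to Day (-9 → 8). Not NE.
(Dusk, Dusk): Species 1 can switch to Day (8 → 9). Not NE.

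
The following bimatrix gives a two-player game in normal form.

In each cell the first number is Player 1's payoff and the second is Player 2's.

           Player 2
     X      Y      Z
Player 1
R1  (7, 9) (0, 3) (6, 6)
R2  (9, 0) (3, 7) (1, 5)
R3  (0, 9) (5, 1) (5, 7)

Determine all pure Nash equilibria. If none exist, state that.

Player 1 against X: payoffs 7, 9, 0 → best response R2.
Player 1 against Y: payoffs 0, 3, 5 → best response R3.
Player 1 against Z: payoffs 6, 1, 5 → best response R1.
Player 2 against R1: payoffs 9, 3, 6 → best response X.
Player 2 against R2: payoffs 0, 7, 5 → best response Y.
Player 2 against R3: payoffs 9, 1, 7 → best response X.
No profile is a mutual best response for all players.

No pure-strategy Nash equilibrium.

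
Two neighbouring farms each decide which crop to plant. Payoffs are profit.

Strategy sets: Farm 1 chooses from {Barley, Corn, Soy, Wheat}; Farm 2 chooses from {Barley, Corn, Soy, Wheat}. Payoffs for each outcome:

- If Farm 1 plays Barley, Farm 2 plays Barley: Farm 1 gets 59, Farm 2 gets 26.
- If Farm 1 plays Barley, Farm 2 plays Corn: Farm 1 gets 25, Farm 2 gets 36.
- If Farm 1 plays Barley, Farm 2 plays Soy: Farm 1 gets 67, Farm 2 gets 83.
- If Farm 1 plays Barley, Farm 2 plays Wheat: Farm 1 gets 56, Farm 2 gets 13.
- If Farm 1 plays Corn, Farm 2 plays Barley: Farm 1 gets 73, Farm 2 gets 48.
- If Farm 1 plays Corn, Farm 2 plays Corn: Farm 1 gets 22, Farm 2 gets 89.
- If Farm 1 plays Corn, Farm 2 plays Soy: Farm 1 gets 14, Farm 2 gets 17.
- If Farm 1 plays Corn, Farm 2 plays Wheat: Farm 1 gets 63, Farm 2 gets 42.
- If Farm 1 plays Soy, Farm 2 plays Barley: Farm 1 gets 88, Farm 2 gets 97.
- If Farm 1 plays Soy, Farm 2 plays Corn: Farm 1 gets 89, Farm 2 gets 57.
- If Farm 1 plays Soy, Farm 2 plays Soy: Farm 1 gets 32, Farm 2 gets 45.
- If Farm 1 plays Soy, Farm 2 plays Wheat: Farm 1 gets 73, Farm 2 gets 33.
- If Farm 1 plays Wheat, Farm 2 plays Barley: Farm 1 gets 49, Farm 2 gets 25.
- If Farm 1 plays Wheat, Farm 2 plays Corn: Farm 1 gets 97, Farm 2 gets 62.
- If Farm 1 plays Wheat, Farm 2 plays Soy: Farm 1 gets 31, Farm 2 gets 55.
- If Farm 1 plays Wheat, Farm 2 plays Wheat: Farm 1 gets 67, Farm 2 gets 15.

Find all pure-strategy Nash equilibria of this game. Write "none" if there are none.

(Barley, Barley): Farm 1 can switch to Corn (59 → 73). Not NE.
(Barley, Corn): Farm 1 can switch to Soy (25 → 89). Not NE.
(Barley, Soy): Farm 1 gets 67, best alternative 32; Farm 2 gets 83, best alternative 36. No profitable deviation — NE.
(Barley, Wheat): Farm 1 can switch to Corn (56 → 63). Not NE.
(Corn, Barley): Farm 1 can switch to Soy (73 → 88). Not NE.
(Corn, Corn): Farm 1 can switch to Barley (22 → 25). Not NE.
(Corn, Soy): Farm 1 can switch to Barley (14 → 67). Not NE.
(Corn, Wheat): Farm 1 can switch to Soy (63 → 73). Not NE.
(Soy, Barley): Farm 1 gets 88, best alternative 73; Farm 2 gets 97, best alternative 57. No profitable deviation — NE.
(Soy, Corn): Farm 1 can switch to Wheat (89 → 97). Not NE.
(Soy, Soy): Farm 1 can switch to Barley (32 → 67). Not NE.
(Soy, Wheat): Farm 2 can switch to Barley (33 → 97). Not NE.
(Wheat, Barley): Farm 1 can switch to Barley (49 → 59). Not NE.
(Wheat, Corn): Farm 1 gets 97, best alternative 89; Farm 2 gets 62, best alternative 55. No profitable deviation — NE.
(Wheat, Soy): Farm 1 can switch to Barley (31 → 67). Not NE.
(The remaining 1 profile has a profitable deviation by the same check.)

(Barley, Soy), (Soy, Barley), (Wheat, Corn)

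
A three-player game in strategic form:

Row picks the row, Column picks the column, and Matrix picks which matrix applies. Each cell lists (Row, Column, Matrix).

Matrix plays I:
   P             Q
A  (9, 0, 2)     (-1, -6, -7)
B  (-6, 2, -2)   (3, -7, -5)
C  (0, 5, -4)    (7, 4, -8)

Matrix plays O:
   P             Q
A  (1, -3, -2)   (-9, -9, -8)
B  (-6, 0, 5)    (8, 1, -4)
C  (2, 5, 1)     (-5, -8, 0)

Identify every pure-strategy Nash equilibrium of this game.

(A, P, I): Row gets 9, best alternative 0; Column gets 0, best alternative -6; Matrix gets 2, best alternative -2. No profitable deviation — NE.
(A, P, O): Row can switch to C (1 → 2). Not NE.
(A, Q, I): Row can switch to B (-1 → 3). Not NE.
(A, Q, O): Row can switch to B (-9 → 8). Not NE.
(B, P, I): Row can switch to A (-6 → 9). Not NE.
(B, P, O): Row can switch to A (-6 → 1). Not NE.
(B, Q, I): Row can switch to C (3 → 7). Not NE.
(B, Q, O): Row gets 8, best alternative -5; Column gets 1, best alternative 0; Matrix gets -4, best alternative -5. No profitable deviation — NE.
(C, P, I): Row can switch to A (0 → 9). Not NE.
(C, P, O): Row gets 2, best alternative 1; Column gets 5, best alternative -8; Matrix gets 1, best alternative -4. No profitable deviation — NE.
(C, Q, I): Column can switch to P (4 → 5). Not NE.
(The remaining 1 profile has a profitable deviation by the same check.)

(A, P, I); (B, Q, O); (C, P, O)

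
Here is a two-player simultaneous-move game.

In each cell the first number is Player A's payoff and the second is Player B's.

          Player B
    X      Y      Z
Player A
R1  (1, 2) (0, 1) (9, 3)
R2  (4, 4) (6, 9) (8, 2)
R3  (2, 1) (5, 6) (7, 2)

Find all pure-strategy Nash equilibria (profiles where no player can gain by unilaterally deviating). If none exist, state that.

(R1, X): Player A can switch to R2 (1 → 4). Not NE.
(R1, Y): Player A can switch to R2 (0 → 6). Not NE.
(R1, Z): Player A gets 9, best alternative 8; Player B gets 3, best alternative 2. No profitable deviation — NE.
(R2, X): Player B can switch to Y (4 → 9). Not NE.
(R2, Y): Player A gets 6, best alternative 5; Player B gets 9, best alternative 4. No profitable deviation — NE.
(R2, Z): Player A can switch to R1 (8 → 9). Not NE.
(R3, X): Player A can switch to R2 (2 → 4). Not NE.
(R3, Y): Player A can switch to R2 (5 → 6). Not NE.
(R3, Z): Player A can switch to R1 (7 → 9). Not NE.

The pure Nash equilibria are (R1, Z), (R2, Y).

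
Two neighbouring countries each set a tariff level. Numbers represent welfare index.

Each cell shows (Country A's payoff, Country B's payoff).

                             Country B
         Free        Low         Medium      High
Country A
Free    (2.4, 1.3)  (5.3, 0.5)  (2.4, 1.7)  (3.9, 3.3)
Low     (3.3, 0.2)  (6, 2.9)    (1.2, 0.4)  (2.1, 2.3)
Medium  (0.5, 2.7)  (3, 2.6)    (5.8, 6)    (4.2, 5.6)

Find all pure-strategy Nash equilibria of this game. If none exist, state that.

Pure-strategy Nash equilibria: (Low, Low), (Medium, Medium)

Country A against Free: payoffs 2.4, 3.3, 0.5 → best response Low.
Country A against Low: payoffs 5.3, 6, 3 → best response Low.
Country A against Medium: payoffs 2.4, 1.2, 5.8 → best response Medium.
Country A against High: payoffs 3.9, 2.1, 4.2 → best response Medium.
Country B against Free: payoffs 1.3, 0.5, 1.7, 3.3 → best response High.
Country B against Low: payoffs 0.2, 2.9, 0.4, 2.3 → best response Low.
Country B against Medium: payoffs 2.7, 2.6, 6, 5.6 → best response Medium.
Mutual best responses: (Low, Low); (Medium, Medium).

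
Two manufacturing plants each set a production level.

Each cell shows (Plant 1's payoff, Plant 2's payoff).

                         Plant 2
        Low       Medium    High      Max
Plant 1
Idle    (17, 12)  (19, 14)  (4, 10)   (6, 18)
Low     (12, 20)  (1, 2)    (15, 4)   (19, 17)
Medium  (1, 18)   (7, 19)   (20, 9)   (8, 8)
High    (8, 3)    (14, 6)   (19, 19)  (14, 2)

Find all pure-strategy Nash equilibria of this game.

Check each profile: it is a Nash equilibrium iff no player can strictly gain by switching unilaterally.
(Idle, Low): Plant 2 can switch to Medium (12 → 14). Not NE.
(Idle, Medium): Plant 2 can switch to Max (14 → 18). Not NE.
(Idle, High): Plant 1 can switch to Low (4 → 15). Not NE.
(Idle, Max): Plant 1 can switch to Low (6 → 19). Not NE.
(Low, Low): Plant 1 can switch to Idle (12 → 17). Not NE.
(Low, Medium): Plant 1 can switch to Idle (1 → 19). Not NE.
(The remaining 10 profiles each have a profitable deviation by the same check.)

There is no pure-strategy Nash equilibrium.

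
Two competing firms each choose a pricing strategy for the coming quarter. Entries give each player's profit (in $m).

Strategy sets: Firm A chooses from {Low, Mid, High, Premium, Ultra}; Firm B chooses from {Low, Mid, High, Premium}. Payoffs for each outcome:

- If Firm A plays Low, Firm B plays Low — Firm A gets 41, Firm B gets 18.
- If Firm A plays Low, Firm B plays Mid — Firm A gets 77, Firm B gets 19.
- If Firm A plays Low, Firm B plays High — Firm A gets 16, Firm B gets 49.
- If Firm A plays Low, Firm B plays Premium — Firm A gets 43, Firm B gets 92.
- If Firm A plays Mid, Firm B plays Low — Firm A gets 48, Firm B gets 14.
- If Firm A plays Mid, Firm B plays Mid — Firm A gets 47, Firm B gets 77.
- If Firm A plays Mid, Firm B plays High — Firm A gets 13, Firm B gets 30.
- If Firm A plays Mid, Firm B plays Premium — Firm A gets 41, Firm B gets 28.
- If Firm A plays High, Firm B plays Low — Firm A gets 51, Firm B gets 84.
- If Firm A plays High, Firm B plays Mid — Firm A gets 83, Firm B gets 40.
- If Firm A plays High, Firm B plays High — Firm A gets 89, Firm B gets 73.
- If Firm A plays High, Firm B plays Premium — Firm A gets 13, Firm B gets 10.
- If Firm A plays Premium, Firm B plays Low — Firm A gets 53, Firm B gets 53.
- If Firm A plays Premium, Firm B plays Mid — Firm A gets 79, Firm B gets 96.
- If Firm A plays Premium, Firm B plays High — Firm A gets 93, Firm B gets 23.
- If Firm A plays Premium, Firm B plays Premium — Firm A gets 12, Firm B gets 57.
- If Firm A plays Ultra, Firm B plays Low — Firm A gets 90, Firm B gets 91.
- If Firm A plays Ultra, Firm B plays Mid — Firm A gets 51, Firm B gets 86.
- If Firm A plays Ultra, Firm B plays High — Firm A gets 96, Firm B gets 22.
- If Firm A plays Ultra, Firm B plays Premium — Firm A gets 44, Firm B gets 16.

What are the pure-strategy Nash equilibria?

Firm A against Low: payoffs 41, 48, 51, 53, 90 → best response Ultra.
Firm A against Mid: payoffs 77, 47, 83, 79, 51 → best response High.
Firm A against High: payoffs 16, 13, 89, 93, 96 → best response Ultra.
Firm A against Premium: payoffs 43, 41, 13, 12, 44 → best response Ultra.
Firm B against Low: payoffs 18, 19, 49, 92 → best response Premium.
Firm B against Mid: payoffs 14, 77, 30, 28 → best response Mid.
Firm B against High: payoffs 84, 40, 73, 10 → best response Low.
Firm B against Premium: payoffs 53, 96, 23, 57 → best response Mid.
Firm B against Ultra: payoffs 91, 86, 22, 16 → best response Low.
Mutual best responses: (Ultra, Low).

The unique pure-strategy Nash equilibrium is (Ultra, Low).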